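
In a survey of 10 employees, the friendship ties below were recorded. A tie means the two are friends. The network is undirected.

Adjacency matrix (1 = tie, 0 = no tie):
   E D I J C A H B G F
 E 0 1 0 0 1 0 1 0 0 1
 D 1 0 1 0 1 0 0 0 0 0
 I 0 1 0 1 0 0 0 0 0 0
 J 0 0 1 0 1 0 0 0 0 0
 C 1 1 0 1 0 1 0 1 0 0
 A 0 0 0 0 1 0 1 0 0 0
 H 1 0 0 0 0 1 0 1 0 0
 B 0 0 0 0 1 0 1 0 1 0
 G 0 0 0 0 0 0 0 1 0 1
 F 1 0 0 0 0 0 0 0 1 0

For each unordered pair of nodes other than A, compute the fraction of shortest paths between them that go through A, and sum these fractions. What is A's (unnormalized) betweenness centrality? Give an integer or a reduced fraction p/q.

2/3

Pairs whose geodesics pass through A — J–H: 1/3; C–H: 1/3.
All other pairs contribute 0.
Summing the contributions gives betweenness(A) = 2/3.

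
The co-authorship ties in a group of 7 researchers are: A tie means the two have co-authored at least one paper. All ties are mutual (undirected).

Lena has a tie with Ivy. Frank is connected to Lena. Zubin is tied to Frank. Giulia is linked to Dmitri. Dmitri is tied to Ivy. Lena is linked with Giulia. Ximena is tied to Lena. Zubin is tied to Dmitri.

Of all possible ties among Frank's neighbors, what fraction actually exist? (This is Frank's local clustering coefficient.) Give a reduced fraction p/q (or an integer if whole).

0

Frank's neighbors: Lena and Zubin (k = 2).
Possible neighbor pairs: C(2,2) = 1. Edges among them: none → e = 0.
Clustering(Frank) = 0/1.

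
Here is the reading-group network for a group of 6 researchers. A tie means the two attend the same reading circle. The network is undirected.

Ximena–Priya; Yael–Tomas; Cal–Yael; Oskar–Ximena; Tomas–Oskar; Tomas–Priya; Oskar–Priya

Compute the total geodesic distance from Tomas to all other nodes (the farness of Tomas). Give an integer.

Distances from Tomas: Cal:2, Oskar:1, Priya:1, Ximena:2, Yael:1.
Sum = 2 + 1 + 1 + 2 + 1 = 7.

7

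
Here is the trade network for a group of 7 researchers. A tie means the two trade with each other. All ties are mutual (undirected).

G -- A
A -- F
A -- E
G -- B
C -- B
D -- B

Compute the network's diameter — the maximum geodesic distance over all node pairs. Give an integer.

Eccentricity of each node (its greatest distance to any other): A:3, B:3, C:4, D:4, E:4, F:4, G:2.
The maximum eccentricity is 4, realized for instance by the pair E–C via E – A – G – B – C. So the diameter is 4.

4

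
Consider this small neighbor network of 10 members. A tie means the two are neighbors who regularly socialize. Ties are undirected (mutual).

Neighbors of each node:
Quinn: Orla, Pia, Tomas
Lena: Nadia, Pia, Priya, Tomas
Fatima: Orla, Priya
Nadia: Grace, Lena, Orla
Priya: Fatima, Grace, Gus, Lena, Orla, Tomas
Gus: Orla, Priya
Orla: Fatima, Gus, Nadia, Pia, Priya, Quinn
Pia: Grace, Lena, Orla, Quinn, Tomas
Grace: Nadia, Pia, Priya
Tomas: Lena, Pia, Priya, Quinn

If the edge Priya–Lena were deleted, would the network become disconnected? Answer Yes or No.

Even without that edge, Priya still reaches Lena via Priya – Tomas – Lena, so the network stays connected. Not a bridge.

No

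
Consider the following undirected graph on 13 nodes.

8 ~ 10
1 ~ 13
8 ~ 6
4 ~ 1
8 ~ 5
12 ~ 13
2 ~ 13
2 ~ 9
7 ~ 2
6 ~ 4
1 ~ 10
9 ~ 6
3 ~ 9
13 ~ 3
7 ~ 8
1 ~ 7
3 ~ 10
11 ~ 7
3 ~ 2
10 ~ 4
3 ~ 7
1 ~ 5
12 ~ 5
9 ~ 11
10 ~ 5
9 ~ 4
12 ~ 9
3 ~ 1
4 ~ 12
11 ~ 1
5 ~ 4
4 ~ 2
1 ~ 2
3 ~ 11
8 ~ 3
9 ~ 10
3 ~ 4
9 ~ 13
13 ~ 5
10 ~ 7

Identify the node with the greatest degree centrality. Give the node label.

3

Degrees — 1:8, 2:6, 3:9, 4:8, 5:6, 6:3, 7:6, 8:5, 9:8, 10:7, 11:4, 12:4, 13:6.
The maximum is 9, attained only by 3.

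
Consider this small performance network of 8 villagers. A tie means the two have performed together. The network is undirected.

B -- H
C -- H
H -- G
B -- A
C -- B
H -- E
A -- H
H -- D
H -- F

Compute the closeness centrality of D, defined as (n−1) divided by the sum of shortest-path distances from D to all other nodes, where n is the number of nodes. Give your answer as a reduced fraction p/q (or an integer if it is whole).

7/13

Distances from D: A:2, B:2, C:2, E:2, F:2, G:2, H:1. Sum = 13.
n = 8, so closeness = 7/13.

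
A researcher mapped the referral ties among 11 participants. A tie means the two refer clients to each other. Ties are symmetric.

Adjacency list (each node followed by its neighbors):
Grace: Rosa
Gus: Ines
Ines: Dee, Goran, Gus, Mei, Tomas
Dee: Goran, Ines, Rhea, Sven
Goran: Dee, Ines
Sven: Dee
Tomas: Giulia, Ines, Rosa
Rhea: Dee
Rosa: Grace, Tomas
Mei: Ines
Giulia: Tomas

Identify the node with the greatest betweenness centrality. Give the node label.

Unnormalized betweenness of each node: Dee:17, Giulia:0, Goran:0, Grace:0, Gus:0, Ines:33, Mei:0, Rhea:0, Rosa:9, Sven:0, Tomas:23.
Ines has the largest value, 33, making it the main broker — the node through which the most shortest paths run.

Ines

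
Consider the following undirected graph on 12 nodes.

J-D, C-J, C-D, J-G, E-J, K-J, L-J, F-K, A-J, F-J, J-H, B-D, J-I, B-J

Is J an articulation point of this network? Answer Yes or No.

Yes

Removing J leaves {B, C, and D} with no path to {E}, so the network splits into 8 components. J is a cut vertex.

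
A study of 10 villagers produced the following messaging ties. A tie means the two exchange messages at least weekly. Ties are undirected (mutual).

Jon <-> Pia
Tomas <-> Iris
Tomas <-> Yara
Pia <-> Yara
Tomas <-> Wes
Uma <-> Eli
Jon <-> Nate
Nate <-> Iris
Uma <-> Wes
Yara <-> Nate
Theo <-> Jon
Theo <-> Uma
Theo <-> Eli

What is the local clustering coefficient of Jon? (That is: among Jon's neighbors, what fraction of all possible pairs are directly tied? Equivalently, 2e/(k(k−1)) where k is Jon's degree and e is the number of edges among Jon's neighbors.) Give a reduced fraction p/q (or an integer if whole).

Jon's neighbors: Nate, Pia, and Theo (k = 3).
Possible neighbor pairs: C(3,2) = 3. Edges among them: none → e = 0.
Clustering(Jon) = 0/3 = 0.

0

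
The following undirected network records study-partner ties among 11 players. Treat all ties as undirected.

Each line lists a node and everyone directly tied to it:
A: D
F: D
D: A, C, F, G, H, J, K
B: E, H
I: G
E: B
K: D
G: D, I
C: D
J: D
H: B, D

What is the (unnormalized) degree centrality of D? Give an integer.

D is directly tied to A, C, F, G, H, J, and K. That is 7 neighbors, so the degree of D is 7.

7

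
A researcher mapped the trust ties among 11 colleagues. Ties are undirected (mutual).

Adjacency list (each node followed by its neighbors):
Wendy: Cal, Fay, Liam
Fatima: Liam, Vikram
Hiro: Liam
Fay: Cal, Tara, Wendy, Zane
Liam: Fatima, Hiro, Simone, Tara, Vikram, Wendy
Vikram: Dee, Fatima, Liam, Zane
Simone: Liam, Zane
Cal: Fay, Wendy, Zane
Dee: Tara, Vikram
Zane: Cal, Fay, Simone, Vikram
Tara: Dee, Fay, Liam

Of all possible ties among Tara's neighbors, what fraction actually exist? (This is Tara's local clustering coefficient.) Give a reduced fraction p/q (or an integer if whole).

0

Tara's neighbors: Dee, Fay, and Liam (k = 3).
Possible neighbor pairs: C(3,2) = 3. Edges among them: none → e = 0.
Clustering(Tara) = 0/3 = 0.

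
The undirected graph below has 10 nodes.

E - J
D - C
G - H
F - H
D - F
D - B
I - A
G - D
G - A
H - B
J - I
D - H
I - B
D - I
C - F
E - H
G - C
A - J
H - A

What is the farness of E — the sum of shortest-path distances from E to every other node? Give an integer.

17

Distances from E: A:2, B:2, C:3, D:2, F:2, G:2, H:1, I:2, J:1.
Sum = 2 + 2 + 3 + 2 + 2 + 2 + 1 + 2 + 1 = 17.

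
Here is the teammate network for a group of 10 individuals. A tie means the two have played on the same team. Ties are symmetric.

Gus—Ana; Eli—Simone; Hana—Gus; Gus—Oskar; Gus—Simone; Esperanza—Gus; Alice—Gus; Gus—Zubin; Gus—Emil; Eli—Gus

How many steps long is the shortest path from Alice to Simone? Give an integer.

One shortest route is Alice – Gus – Simone, which uses 2 edges, and Alice and Simone are not directly tied, so nothing shorter exists. So d(Alice,Simone) = 2.

2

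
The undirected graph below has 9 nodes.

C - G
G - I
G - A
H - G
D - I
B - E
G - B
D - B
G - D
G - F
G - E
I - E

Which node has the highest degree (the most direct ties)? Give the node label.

G

Degrees — A:1, B:3, C:1, D:3, E:3, F:1, G:8, H:1, I:3.
The maximum is 8, attained only by G.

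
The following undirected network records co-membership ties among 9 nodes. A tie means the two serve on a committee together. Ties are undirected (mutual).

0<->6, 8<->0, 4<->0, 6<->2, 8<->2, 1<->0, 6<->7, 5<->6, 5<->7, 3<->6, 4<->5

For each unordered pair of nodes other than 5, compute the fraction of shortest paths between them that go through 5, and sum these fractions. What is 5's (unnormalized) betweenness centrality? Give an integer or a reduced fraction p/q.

Pairs whose geodesics pass through 5 — 3–4: 1/2; 2–4: 1/3; 6–4: 1/2; 4–7: 1.
All other pairs contribute 0.
Summing the contributions gives betweenness(5) = 7/3.

7/3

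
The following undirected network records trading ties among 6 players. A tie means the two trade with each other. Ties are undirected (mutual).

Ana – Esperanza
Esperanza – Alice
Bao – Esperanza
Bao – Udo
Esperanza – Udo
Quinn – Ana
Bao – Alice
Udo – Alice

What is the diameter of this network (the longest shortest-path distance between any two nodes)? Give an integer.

3

Eccentricity of each node (its greatest distance to any other): Alice:3, Ana:2, Bao:3, Esperanza:2, Quinn:3, Udo:3.
The maximum eccentricity is 3, realized for instance by the pair Udo–Quinn via Udo – Esperanza – Ana – Quinn. So the diameter is 3.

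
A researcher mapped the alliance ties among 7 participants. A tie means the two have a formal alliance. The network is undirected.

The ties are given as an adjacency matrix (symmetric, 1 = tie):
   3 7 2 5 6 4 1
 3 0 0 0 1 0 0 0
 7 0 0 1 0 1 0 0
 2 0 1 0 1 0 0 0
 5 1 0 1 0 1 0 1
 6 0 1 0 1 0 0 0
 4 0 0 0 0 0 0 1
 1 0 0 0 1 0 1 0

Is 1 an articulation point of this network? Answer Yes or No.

Removing 1 leaves {2, 3, 5, 6, and 7} with no path to {4}, so the network splits into 2 components. 1 is a cut vertex.

Yes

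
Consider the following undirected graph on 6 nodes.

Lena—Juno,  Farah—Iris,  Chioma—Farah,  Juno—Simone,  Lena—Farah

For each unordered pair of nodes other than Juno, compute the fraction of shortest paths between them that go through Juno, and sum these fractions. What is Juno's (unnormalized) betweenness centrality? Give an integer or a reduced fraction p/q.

Pairs whose geodesics pass through Juno — Iris–Simone: 1; Simone–Lena: 1; Simone–Chioma: 1; Simone–Farah: 1.
All other pairs contribute 0.
Summing the contributions gives betweenness(Juno) = 4.

4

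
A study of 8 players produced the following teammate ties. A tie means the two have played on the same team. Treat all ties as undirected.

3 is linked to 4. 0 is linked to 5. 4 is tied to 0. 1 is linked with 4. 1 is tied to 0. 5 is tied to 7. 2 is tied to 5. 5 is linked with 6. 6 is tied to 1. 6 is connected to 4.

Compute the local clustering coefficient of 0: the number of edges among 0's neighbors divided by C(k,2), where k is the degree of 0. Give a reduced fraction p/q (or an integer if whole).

0's neighbors: 1, 4, and 5 (k = 3).
Possible neighbor pairs: C(3,2) = 3. Edges among them: 1–4 → e = 1.
Clustering(0) = 1/3.

1/3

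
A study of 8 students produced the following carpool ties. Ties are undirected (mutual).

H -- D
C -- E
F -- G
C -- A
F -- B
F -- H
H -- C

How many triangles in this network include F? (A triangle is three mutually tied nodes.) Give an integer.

0

F's neighbors are B, G, and H, but none of them are tied to each other, so no triangle contains F.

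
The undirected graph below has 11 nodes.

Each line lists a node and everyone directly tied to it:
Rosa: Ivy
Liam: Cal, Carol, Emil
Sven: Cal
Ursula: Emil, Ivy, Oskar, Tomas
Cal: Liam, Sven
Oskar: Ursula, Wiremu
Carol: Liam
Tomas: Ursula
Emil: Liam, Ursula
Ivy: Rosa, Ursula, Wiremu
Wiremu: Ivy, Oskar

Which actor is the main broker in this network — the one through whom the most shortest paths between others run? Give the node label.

Unnormalized betweenness of each node: Cal:9, Carol:0, Emil:24, Ivy:25/2, Liam:23, Oskar:7/2, Rosa:0, Sven:0, Tomas:0, Ursula:30, Wiremu:1.
Ursula has the largest value, 30, making it the main broker — the node through which the most shortest paths run.

Ursula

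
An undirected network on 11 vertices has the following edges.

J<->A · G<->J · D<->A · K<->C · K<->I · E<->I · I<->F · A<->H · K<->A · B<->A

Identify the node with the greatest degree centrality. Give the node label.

A

Degrees — A:5, B:1, C:1, D:1, E:1, F:1, G:1, H:1, I:3, J:2, K:3.
The maximum is 5, attained only by A.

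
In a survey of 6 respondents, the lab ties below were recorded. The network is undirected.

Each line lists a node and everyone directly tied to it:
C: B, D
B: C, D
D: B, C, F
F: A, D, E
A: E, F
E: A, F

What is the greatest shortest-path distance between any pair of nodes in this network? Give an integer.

3

Eccentricity of each node (its greatest distance to any other): A:3, B:3, C:3, D:2, E:3, F:2.
The maximum eccentricity is 3, realized for instance by the pair B–E via B – D – F – E. So the diameter is 3.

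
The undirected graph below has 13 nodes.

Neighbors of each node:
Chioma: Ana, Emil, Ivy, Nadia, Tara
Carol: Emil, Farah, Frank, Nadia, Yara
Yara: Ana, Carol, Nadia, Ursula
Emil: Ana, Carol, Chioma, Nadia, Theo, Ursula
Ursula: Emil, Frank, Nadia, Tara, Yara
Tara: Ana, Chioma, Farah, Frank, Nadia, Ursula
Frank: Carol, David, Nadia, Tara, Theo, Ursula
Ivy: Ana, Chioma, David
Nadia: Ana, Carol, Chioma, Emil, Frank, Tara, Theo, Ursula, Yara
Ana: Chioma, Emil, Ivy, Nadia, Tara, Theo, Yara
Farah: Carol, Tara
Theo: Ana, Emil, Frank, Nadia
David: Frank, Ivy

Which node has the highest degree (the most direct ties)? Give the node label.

Degrees — Ana:7, Carol:5, Chioma:5, David:2, Emil:6, Farah:2, Frank:6, Ivy:3, Nadia:9, Tara:6, Theo:4, Ursula:5, Yara:4.
The maximum is 9, attained only by Nadia.

Nadia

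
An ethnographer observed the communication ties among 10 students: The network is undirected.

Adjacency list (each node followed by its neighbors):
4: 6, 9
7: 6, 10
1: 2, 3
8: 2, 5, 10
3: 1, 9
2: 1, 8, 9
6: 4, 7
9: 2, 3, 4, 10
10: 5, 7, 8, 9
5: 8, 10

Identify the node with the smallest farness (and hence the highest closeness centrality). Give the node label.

9

Farness (sum of distances to all others) for each node — 1:23, 2:17, 3:20, 4:19, 5:20, 6:22, 7:20, 8:18, 9:14, 10:15.
The smallest farness is 14, for 9, so 9 has the highest closeness.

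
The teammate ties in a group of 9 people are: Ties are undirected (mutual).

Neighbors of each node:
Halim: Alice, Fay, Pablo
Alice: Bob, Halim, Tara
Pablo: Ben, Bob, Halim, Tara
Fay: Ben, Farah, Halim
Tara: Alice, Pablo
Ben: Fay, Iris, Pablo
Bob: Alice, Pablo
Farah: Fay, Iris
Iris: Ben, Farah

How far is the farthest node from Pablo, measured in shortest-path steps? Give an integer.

3

Distances from Pablo: Alice:2, Ben:1, Bob:1, Farah:3, Fay:2, Halim:1, Iris:2, Tara:1.
The largest is 3 (to Farah), so the eccentricity of Pablo is 3.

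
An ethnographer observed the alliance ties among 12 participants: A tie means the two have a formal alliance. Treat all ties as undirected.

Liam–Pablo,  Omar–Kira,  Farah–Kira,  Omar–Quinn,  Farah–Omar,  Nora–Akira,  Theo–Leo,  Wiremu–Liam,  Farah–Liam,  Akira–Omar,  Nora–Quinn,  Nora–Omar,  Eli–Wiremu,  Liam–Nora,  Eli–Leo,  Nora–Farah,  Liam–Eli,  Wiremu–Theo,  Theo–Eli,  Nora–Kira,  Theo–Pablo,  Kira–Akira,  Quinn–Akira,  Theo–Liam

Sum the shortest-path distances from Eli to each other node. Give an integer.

22

Distances from Eli: Akira:3, Farah:2, Kira:3, Leo:1, Liam:1, Nora:2, Omar:3, Pablo:2, Quinn:3, Theo:1, Wiremu:1.
Sum = 3 + 2 + 3 + 1 + 1 + 2 + 3 + 2 + 3 + 1 + 1 = 22.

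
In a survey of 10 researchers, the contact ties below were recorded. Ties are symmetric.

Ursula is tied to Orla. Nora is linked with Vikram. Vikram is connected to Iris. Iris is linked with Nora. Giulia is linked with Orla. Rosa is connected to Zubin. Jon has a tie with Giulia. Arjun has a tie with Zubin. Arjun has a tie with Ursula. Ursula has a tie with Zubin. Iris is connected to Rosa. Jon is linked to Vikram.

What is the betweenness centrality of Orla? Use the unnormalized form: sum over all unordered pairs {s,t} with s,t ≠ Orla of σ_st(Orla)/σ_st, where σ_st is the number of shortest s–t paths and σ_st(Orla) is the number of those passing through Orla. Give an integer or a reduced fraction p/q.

13/2

Pairs whose geodesics pass through Orla — Jon–Zubin: 1/2; Jon–Arjun: 1; Jon–Ursula: 1; Vikram–Ursula: 1/2; Rosa–Giulia: 1/2; Zubin–Giulia: 1; Arjun–Giulia: 1; Ursula–Giulia: 1.
All other pairs contribute 0.
Summing the contributions gives betweenness(Orla) = 13/2.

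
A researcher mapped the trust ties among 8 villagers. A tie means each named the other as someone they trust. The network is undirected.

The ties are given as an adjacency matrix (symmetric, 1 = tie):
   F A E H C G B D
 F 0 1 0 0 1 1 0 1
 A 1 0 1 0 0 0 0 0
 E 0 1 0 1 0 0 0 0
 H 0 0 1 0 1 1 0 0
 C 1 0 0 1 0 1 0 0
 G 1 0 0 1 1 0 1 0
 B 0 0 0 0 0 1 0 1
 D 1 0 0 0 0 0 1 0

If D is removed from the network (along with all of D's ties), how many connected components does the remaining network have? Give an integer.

1

D's neighbors (B and F) remain reachable from one another through other ties, so the rest of the network stays in one piece.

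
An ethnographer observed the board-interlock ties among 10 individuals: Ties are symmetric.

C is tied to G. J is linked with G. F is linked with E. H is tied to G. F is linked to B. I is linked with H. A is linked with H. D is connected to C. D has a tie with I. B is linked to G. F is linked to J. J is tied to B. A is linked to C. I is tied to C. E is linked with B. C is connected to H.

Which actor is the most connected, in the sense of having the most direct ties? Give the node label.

C

Degrees — A:2, B:4, C:5, D:2, E:2, F:3, G:4, H:4, I:3, J:3.
The maximum is 5, attained only by C.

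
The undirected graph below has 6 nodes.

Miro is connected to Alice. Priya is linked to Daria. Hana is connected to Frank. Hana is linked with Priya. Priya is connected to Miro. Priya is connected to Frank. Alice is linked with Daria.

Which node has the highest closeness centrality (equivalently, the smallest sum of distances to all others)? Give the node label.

Priya

Farness (sum of distances to all others) for each node — Alice:10, Daria:8, Frank:9, Hana:9, Miro:8, Priya:6.
The smallest farness is 6, for Priya, so Priya has the highest closeness.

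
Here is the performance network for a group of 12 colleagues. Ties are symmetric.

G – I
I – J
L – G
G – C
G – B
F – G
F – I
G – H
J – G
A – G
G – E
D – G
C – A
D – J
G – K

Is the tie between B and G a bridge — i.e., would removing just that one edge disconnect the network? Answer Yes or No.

Without the B–G edge there is no alternate route between B and G, so the network disconnects. It is a bridge.

Yes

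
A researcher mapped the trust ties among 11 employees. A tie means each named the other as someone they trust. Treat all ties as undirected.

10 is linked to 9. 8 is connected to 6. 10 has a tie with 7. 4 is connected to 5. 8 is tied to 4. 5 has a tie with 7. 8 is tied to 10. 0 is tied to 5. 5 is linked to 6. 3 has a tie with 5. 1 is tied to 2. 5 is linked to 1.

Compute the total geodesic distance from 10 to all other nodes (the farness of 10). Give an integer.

22

Distances from 10: 0:3, 1:3, 2:4, 3:3, 4:2, 5:2, 6:2, 7:1, 8:1, 9:1.
Sum = 3 + 3 + 4 + 3 + 2 + 2 + 2 + 1 + 1 + 1 = 22.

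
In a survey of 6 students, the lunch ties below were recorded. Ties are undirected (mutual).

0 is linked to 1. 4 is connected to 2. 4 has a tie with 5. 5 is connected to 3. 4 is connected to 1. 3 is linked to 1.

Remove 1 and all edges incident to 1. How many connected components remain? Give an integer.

2

Without 1, the remaining ties split the others into: {0}; {2, 3, 4, 5}.
That's 2 separate components.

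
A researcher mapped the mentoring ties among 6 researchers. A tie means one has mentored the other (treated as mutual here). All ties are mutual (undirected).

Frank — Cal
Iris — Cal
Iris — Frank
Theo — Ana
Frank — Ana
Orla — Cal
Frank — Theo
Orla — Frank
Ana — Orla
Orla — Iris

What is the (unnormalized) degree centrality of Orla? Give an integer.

Orla is directly tied to Ana, Cal, Frank, and Iris. That is 4 neighbors, so the degree of Orla is 4.

4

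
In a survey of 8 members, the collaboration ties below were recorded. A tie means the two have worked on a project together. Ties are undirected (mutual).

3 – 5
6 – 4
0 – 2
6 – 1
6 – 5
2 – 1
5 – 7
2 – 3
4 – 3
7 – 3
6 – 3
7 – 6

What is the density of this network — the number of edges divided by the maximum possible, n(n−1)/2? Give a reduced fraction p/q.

3/7

There are 12 edges and 8 nodes, so the maximum possible is C(8,2) = 28.
Density = 12/28 = 3/7.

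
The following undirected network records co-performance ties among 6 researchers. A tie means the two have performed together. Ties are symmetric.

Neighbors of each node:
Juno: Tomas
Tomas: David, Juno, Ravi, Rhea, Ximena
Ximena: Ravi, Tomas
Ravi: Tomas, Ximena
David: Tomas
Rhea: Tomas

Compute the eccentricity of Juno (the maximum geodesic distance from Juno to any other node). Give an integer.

2

Distances from Juno: David:2, Ravi:2, Rhea:2, Tomas:1, Ximena:2.
The largest is 2 (to David, Rhea, Ravi, and Ximena), so the eccentricity of Juno is 2.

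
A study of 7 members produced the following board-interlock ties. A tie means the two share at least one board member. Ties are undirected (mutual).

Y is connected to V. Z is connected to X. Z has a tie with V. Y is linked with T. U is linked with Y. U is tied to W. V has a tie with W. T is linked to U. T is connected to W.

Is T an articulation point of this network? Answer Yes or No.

No

Even without T, every remaining node can still reach every other (the residual graph is connected), so T is not a cut vertex.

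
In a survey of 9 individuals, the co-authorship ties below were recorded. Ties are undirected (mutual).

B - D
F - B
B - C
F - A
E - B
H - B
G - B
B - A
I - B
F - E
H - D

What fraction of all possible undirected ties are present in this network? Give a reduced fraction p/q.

There are 11 edges and 9 nodes, so the maximum possible is C(9,2) = 36.
Density = 11/36.

11/36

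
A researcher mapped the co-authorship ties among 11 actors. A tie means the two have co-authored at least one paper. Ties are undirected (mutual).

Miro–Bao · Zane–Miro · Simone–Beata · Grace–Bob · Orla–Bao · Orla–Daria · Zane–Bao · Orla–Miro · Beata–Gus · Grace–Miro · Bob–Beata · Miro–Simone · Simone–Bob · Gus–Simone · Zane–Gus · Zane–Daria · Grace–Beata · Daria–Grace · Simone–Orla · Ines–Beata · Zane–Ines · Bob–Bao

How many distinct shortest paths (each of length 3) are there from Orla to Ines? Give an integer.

4

The shortest distance is 3. The length-3 paths are: Orla–Simone–Beata–Ines; Orla–Bao–Zane–Ines; Orla–Daria–Zane–Ines; Orla–Miro–Zane–Ines.
That gives 4 distinct shortest paths.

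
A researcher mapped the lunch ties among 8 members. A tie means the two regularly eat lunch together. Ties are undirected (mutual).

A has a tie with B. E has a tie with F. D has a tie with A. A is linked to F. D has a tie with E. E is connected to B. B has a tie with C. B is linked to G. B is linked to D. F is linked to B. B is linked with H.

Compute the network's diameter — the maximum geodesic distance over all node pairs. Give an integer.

2

Eccentricity of each node (its greatest distance to any other): A:2, B:1, C:2, D:2, E:2, F:2, G:2, H:2.
The maximum eccentricity is 2, realized for instance by the pair A–C via A – B – C. So the diameter is 2.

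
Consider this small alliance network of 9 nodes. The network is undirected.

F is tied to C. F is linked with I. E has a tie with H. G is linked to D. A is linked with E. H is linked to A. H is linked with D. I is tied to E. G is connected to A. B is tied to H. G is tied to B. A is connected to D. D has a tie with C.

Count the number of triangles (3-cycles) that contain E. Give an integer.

1

E's neighbors: A, H, and I.
Neighbor pairs that are themselves tied: E–A–H. Each forms one triangle with E, for 1 in total.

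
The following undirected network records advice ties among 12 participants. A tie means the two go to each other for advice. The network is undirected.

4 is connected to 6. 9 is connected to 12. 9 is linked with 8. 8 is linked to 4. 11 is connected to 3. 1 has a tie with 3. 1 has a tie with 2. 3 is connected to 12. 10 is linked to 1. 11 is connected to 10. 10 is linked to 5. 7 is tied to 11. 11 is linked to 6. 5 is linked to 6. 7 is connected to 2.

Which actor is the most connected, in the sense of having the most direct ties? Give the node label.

11

Degrees — 1:3, 2:2, 3:3, 4:2, 5:2, 6:3, 7:2, 8:2, 9:2, 10:3, 11:4, 12:2.
The maximum is 4, attained only by 11.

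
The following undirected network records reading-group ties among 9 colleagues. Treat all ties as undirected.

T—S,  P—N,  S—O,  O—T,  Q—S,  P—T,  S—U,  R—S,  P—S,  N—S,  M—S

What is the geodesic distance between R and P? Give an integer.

One shortest route is R – S – P, which uses 2 edges, and R and P are not directly tied, so nothing shorter exists. So d(R,P) = 2.

2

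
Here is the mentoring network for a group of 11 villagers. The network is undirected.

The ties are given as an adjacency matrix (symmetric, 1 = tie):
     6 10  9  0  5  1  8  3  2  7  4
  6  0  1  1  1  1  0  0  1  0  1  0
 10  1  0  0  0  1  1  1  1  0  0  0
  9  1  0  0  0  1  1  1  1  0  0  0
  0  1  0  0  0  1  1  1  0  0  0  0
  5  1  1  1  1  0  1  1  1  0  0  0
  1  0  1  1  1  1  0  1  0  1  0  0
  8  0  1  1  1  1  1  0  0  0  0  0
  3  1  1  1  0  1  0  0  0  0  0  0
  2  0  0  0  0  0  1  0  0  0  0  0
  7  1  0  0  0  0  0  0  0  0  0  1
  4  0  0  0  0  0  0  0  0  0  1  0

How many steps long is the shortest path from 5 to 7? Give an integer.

2

One shortest route is 5 – 6 – 7, which uses 2 edges, and 5 and 7 are not directly tied, so nothing shorter exists. So d(5,7) = 2.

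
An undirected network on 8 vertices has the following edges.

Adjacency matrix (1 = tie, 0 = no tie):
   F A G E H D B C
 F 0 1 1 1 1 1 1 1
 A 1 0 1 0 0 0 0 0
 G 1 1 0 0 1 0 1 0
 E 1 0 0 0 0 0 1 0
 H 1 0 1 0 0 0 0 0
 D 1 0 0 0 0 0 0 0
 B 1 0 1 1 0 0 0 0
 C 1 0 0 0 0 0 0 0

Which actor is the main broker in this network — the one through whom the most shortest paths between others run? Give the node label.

Unnormalized betweenness of each node: A:0, B:1/2, C:0, D:0, E:0, F:15, G:3/2, H:0.
F has the largest value, 15, making it the main broker — the node through which the most shortest paths run.

F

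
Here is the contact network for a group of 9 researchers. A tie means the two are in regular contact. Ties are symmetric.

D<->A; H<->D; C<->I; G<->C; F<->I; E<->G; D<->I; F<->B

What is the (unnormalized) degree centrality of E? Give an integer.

1

E is directly tied to G. That is 1 neighbor, so the degree of E is 1.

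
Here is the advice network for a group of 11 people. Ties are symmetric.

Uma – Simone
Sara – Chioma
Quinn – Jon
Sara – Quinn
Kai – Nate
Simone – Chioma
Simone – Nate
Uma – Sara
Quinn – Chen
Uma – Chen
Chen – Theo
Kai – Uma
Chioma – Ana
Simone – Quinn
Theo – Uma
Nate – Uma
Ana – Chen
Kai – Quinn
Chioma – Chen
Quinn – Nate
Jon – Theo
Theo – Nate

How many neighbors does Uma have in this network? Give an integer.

6

Uma is directly tied to Chen, Kai, Nate, Sara, Simone, and Theo. That is 6 neighbors, so the degree of Uma is 6.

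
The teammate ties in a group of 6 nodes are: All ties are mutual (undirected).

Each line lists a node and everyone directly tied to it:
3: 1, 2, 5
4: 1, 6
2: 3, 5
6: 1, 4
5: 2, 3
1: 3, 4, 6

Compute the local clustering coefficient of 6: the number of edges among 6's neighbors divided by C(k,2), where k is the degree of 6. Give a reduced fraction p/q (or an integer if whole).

6's neighbors: 1 and 4 (k = 2).
Possible neighbor pairs: C(2,2) = 1. Edges among them: 1–4 → e = 1.
Clustering(6) = 1/1.

1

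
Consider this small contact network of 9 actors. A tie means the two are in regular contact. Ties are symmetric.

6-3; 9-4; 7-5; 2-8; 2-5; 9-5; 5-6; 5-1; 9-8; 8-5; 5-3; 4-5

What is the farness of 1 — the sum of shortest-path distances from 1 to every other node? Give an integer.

Distances from 1: 2:2, 3:2, 4:2, 5:1, 6:2, 7:2, 8:2, 9:2.
Sum = 2 + 2 + 2 + 1 + 2 + 2 + 2 + 2 = 15.

15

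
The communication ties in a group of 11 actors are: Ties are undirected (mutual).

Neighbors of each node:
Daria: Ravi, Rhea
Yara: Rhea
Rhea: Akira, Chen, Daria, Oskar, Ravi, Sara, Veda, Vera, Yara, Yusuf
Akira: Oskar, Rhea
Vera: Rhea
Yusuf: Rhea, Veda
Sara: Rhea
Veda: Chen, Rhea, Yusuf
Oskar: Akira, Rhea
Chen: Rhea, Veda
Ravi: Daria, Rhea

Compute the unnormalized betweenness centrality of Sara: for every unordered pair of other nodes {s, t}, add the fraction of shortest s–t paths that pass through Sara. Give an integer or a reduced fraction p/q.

0

No shortest path between any pair of other nodes passes through Sara.
Summing the contributions gives betweenness(Sara) = 0.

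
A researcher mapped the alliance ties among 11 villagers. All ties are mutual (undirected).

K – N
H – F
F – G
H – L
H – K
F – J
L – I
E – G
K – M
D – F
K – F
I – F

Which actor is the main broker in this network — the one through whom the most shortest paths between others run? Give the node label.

Unnormalized betweenness of each node: D:0, E:0, F:65/2, G:9, H:11/2, I:5/2, J:0, K:17, L:1/2, M:0, N:0.
F has the largest value, 65/2, making it the main broker — the node through which the most shortest paths run.

F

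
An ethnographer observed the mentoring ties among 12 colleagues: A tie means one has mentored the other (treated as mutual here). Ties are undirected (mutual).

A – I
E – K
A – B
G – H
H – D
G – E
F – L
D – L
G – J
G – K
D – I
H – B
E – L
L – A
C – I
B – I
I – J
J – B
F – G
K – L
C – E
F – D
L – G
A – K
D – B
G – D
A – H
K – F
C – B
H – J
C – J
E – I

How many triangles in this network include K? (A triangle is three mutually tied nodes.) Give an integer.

6

K's neighbors: A, E, F, G, and L.
Neighbor pairs that are themselves tied: K–A–L; K–E–G; K–E–L; K–F–G; K–F–L; K–G–L. Each forms one triangle with K, for 6 in total.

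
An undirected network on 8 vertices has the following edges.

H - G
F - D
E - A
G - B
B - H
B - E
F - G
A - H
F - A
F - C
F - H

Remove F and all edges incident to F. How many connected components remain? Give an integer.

Without F, the remaining ties split the others into: {D}; {A, B, E, G, H}; {C}.
That's 3 separate components.

3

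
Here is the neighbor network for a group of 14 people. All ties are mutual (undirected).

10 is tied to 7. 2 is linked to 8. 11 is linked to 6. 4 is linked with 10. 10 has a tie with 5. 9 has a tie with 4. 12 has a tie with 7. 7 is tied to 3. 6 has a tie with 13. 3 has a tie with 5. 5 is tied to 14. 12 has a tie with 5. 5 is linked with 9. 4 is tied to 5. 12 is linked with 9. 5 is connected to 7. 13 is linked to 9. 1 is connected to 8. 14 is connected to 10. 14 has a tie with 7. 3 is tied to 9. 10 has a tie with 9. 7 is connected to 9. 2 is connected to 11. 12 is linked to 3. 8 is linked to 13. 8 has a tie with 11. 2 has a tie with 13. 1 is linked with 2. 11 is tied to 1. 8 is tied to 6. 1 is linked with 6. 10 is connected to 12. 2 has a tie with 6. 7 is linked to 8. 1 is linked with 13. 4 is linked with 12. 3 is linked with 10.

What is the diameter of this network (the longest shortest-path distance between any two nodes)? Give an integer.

Eccentricity of each node (its greatest distance to any other): 1:3, 2:3, 3:3, 4:4, 5:3, 6:3, 7:2, 8:3, 9:3, 10:3, 11:4, 12:3, 13:3, 14:3.
The maximum eccentricity is 4, realized for instance by the pair 11–4 via 11 – 1 – 13 – 9 – 4. So the diameter is 4.

4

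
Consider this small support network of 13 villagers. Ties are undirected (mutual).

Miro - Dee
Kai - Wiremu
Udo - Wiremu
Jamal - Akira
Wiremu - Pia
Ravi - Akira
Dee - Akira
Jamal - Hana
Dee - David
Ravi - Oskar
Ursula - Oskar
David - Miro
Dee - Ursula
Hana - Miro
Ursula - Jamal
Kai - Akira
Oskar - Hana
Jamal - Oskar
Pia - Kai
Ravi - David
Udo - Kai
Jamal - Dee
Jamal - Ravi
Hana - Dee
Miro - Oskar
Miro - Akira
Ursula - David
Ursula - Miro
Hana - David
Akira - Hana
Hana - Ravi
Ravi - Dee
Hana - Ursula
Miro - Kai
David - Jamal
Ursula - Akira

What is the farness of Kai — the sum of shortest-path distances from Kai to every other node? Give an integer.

Distances from Kai: Akira:1, David:2, Dee:2, Hana:2, Jamal:2, Miro:1, Oskar:2, Pia:1, Ravi:2, Udo:1, Ursula:2, Wiremu:1.
Sum = 1 + 2 + 2 + 2 + 2 + 1 + 2 + 1 + 2 + 1 + 2 + 1 = 19.

19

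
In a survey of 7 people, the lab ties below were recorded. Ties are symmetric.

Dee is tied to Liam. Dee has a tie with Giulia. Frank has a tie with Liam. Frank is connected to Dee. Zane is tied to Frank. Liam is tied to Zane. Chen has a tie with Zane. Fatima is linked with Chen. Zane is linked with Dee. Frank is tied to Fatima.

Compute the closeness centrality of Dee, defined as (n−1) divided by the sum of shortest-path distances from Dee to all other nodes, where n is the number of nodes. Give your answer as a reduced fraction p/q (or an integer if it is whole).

Distances from Dee: Chen:2, Fatima:2, Frank:1, Giulia:1, Liam:1, Zane:1. Sum = 8.
n = 7, so closeness = 6/8 = 3/4.

3/4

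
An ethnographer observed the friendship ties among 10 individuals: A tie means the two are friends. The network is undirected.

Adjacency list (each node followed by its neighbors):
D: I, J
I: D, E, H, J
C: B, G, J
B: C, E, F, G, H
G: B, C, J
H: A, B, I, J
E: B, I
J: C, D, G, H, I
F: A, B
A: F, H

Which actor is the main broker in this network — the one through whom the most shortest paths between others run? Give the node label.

Unnormalized betweenness of each node: A:115/84, B:935/84, C:389/420, D:0, E:247/210, F:3/2, G:389/420, H:593/70, I:979/210, J:823/105.
B has the largest value, 935/84, making it the main broker — the node through which the most shortest paths run.

B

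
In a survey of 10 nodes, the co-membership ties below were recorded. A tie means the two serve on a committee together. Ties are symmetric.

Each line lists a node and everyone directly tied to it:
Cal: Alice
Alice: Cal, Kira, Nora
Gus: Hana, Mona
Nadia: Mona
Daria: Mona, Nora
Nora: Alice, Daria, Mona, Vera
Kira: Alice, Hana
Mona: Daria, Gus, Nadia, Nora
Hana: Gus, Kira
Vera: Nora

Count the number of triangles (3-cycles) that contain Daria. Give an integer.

Daria's neighbors: Mona and Nora.
Neighbor pairs that are themselves tied: Daria–Mona–Nora. Each forms one triangle with Daria, for 1 in total.

1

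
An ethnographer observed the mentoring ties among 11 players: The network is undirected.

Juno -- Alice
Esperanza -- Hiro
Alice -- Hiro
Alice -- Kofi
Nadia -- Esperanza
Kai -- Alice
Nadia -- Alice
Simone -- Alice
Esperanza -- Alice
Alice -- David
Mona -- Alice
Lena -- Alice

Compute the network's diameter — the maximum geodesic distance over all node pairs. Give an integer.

2

Eccentricity of each node (its greatest distance to any other): Alice:1, David:2, Esperanza:2, Hiro:2, Juno:2, Kai:2, Kofi:2, Lena:2, Mona:2, Nadia:2, Simone:2.
The maximum eccentricity is 2, realized for instance by the pair Juno–Kofi via Juno – Alice – Kofi. So the diameter is 2.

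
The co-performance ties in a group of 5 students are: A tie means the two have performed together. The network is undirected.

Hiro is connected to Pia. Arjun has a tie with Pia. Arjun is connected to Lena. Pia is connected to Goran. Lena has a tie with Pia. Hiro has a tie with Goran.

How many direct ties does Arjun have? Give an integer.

2

Arjun is directly tied to Lena and Pia. That is 2 neighbors, so the degree of Arjun is 2.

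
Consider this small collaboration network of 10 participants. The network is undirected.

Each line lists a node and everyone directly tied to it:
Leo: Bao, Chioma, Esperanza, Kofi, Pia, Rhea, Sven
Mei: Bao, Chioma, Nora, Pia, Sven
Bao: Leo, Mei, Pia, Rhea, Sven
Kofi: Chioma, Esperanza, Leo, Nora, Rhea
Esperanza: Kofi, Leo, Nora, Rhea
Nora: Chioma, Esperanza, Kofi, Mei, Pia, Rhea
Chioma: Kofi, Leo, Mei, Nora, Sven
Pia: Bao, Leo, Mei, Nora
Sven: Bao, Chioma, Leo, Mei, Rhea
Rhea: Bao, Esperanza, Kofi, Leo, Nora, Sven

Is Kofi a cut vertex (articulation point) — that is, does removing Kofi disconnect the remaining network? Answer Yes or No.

No

Even without Kofi, every remaining node can still reach every other (the residual graph is connected), so Kofi is not a cut vertex.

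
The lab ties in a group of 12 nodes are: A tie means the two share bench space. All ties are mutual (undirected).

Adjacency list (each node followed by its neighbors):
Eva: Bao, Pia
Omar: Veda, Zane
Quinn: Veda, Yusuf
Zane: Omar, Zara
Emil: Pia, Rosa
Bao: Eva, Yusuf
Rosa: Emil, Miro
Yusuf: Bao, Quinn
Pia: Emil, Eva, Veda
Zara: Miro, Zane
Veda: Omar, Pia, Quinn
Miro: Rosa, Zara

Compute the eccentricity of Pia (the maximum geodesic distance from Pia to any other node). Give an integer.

Distances from Pia: Bao:2, Emil:1, Eva:1, Miro:3, Omar:2, Quinn:2, Rosa:2, Veda:1, Yusuf:3, Zane:3, Zara:4.
The largest is 4 (to Zara), so the eccentricity of Pia is 4.

4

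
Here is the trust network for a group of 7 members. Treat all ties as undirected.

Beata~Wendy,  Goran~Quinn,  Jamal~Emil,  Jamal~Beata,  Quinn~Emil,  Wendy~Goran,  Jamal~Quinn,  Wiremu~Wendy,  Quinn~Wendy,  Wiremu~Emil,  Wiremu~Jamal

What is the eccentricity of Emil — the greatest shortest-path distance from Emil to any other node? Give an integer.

Distances from Emil: Beata:2, Goran:2, Jamal:1, Quinn:1, Wendy:2, Wiremu:1.
The largest is 2 (to Wendy, Goran, and Beata), so the eccentricity of Emil is 2.

2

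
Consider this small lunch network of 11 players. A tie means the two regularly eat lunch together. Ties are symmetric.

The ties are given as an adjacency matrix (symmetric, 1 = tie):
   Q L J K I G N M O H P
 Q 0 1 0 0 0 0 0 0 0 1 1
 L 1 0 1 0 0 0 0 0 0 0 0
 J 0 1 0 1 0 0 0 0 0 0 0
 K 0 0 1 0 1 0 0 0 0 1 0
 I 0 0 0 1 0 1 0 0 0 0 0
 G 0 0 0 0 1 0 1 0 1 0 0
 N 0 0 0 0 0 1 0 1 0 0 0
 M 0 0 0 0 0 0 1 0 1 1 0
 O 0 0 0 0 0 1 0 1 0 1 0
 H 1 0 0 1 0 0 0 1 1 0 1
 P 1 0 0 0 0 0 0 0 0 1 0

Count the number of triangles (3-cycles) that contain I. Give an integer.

0

I's neighbors are G and K, but none of them are tied to each other, so no triangle contains I.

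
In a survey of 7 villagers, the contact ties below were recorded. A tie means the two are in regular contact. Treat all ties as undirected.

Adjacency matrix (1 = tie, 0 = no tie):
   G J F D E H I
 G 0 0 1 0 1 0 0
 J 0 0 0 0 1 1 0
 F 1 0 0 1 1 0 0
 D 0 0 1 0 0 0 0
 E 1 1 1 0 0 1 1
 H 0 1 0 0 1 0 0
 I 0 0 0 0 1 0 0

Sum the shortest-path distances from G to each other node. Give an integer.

10

Distances from G: D:2, E:1, F:1, H:2, I:2, J:2.
Sum = 2 + 1 + 1 + 2 + 2 + 2 = 10.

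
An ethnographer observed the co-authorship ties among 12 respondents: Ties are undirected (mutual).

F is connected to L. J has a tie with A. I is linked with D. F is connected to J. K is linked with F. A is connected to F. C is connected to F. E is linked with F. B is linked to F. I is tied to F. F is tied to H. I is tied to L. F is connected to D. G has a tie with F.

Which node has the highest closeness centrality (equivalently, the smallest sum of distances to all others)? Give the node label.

F

Farness (sum of distances to all others) for each node — A:20, B:21, C:21, D:20, E:21, F:11, G:21, H:21, I:19, J:20, K:21, L:20.
The smallest farness is 11, for F, so F has the highest closeness.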